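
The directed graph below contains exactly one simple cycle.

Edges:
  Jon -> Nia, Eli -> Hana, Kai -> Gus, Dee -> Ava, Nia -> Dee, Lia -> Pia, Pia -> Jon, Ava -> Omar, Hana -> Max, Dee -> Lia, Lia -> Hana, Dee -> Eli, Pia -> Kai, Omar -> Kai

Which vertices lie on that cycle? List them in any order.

Dee, Jon, Lia, Nia, Pia

DFS with gray/black marking from Nia:
Nia gray
  Dee gray
    Eli gray
      Hana gray
        Max gray
        Max black
      Hana black
    Eli black
    Ava gray
      Omar gray
        Kai gray
          Gus gray
          Gus black
        Kai black
      Omar black
    Ava black
    Lia gray
      Lia→Hana: Hana black — skip
      Pia gray
        Jon gray
          Jon→Nia: Nia is gray → back edge
Back edge closes the cycle Nia → Dee → Lia → Pia → Jon → Nia; its vertices are {Dee, Jon, Lia, Nia, Pia}.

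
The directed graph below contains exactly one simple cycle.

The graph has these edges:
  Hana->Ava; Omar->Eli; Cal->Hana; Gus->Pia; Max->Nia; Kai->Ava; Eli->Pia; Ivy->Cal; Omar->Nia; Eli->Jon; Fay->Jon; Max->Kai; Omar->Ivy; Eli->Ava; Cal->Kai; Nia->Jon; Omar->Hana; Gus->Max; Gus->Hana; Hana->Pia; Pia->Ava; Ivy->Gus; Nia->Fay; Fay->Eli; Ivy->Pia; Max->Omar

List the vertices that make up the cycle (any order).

DFS with gray/black marking from Ivy:
Ivy gray
  Gus gray
    Pia gray
      Ava gray
      Ava black
    Pia black
    Max gray
      Nia gray
        Fay gray
          Jon gray
          Jon black
          Eli gray
            Eli→Jon: Jon black — skip
            Eli→Pia: Pia black — skip
            Eli→Ava: Ava black — skip
          Eli black
        Fay black
        Nia→Jon: Jon black — skip
      Nia black
      Omar gray
        Omar→Ivy: Ivy is gray → back edge
Back edge closes the cycle Ivy → Gus → Max → Omar → Ivy; its vertices are {Gus, Ivy, Max, Omar}.

Gus, Ivy, Max, Omar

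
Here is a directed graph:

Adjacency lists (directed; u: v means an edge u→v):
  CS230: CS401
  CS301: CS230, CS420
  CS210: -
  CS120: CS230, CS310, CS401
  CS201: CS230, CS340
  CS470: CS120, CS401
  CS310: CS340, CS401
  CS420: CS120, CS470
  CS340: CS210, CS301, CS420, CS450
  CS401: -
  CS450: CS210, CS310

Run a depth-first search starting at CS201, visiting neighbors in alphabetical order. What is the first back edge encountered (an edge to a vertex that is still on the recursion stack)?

DFS from CS201 (visiting neighbors in alphabetical order); mark gray on enter, black on exit:
CS201 gray
  CS230 gray
    CS401 gray
    CS401 black
  CS230 black
  CS340 gray
    CS210 gray
    CS210 black
    CS301 gray
      CS301→CS230: CS230 black — skip
      CS420 gray
        CS120 gray
          CS120→CS230: CS230 black — skip
          CS310 gray
            CS310→CS340: CS340 is gray → back edge
First back edge: CS310 → CS340.

CS310->CS340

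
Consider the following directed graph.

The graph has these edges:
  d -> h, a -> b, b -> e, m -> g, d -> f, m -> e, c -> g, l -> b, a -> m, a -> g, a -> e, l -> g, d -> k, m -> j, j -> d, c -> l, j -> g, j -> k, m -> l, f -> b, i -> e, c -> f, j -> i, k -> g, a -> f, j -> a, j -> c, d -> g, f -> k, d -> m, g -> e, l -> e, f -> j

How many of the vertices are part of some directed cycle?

A vertex is on a directed cycle iff it belongs to a strongly connected component of size ≥ 2 (or has a self-loop).
The vertices on cycles are {a, c, d, f, j, m} — 6 in total.

6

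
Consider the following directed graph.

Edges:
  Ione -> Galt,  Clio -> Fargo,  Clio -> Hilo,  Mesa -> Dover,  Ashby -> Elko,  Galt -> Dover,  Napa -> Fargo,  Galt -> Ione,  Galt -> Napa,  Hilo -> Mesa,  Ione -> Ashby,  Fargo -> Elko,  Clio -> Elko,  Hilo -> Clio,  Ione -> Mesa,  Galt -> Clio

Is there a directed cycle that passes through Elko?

No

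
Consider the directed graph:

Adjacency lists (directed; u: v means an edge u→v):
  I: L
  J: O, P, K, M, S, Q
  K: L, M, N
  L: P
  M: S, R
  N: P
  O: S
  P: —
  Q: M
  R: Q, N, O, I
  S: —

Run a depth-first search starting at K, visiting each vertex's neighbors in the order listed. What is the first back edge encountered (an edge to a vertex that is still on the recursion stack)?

Q→M

DFS from K (visiting each vertex's neighbors in the order listed); mark gray on enter, black on exit:
K gray
  L gray
    P gray
    P black
  L black
  M gray
    S gray
    S black
    R gray
      Q gray
        Q→M: M is gray → back edge
First back edge: Q → M.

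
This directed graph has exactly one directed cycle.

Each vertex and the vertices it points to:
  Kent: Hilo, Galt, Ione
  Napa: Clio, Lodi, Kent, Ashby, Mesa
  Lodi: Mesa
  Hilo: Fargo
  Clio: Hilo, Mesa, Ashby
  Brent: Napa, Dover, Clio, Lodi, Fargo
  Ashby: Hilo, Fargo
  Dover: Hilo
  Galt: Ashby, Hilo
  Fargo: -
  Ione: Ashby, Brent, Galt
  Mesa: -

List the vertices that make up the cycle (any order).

DFS with gray/black marking from Brent:
Brent gray
  Napa gray
    Clio gray
      Hilo gray
        Fargo gray
        Fargo black
      Hilo black
      Mesa gray
      Mesa black
      Ashby gray
        Ashby→Hilo: Hilo black — skip
        Ashby→Fargo: Fargo black — skip
      Ashby black
    Clio black
    Lodi gray
      Lodi→Mesa: Mesa black — skip
    Lodi black
    Kent gray
      Kent→Hilo: Hilo black — skip
      Galt gray
        Galt→Ashby: Ashby black — skip
        Galt→Hilo: Hilo black — skip
      Galt black
      Ione gray
        Ione→Ashby: Ashby black — skip
        Ione→Brent: Brent is gray → back edge
Back edge closes the cycle Brent → Napa → Kent → Ione → Brent; its vertices are {Ione, Kent, Napa, Brent}.

Ione, Kent, Napa, Brent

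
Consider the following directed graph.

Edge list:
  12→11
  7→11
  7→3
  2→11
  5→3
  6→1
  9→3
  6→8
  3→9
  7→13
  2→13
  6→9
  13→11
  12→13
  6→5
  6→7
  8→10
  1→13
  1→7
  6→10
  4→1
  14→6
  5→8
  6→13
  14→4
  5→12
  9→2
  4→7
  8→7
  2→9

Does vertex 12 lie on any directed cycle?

12 lies on a cycle iff there is a path from 12 back to itself.
Exploring from 12, it never reaches itself; equivalently, its strongly connected component is a singleton.

No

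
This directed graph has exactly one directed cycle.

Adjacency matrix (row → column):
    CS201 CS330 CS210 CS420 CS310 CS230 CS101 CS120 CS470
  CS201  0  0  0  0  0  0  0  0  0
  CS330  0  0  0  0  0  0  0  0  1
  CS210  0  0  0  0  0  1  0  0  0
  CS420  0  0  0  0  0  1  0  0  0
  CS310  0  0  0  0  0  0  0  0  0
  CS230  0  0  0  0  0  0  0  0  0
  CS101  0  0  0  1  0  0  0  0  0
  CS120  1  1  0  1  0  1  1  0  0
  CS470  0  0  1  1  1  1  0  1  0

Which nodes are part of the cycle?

CS120, CS330, CS470

DFS with gray/black marking from CS330:
CS330 gray
  CS470 gray
    CS230 gray
    CS230 black
    CS210 gray
      CS210→CS230: CS230 black — skip
    CS210 black
    CS120 gray
      CS420 gray
        CS420→CS230: CS230 black — skip
      CS420 black
      CS120→CS230: CS230 black — skip
      CS101 gray
        CS101→CS420: CS420 black — skip
      CS101 black
      CS201 gray
      CS201 black
      CS120→CS330: CS330 is gray → back edge
Back edge closes the cycle CS330 → CS470 → CS120 → CS330; its vertices are {CS120, CS330, CS470}.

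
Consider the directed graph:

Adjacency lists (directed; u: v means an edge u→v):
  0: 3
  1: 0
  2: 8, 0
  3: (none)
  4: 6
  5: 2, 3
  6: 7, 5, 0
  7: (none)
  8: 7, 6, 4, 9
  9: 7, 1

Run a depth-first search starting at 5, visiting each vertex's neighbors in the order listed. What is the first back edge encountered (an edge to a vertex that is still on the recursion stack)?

6→5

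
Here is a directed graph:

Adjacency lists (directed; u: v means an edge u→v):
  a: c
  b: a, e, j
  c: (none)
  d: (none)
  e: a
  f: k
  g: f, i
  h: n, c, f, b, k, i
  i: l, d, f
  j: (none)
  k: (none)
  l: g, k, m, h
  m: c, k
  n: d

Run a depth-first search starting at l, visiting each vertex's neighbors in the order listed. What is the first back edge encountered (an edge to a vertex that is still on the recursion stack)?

DFS from l (visiting each vertex's neighbors in the order listed); mark gray on enter, black on exit:
l gray
  g gray
    f gray
      k gray
      k black
    f black
    i gray
      i→l: l is gray → back edge
First back edge: i → l.

i→l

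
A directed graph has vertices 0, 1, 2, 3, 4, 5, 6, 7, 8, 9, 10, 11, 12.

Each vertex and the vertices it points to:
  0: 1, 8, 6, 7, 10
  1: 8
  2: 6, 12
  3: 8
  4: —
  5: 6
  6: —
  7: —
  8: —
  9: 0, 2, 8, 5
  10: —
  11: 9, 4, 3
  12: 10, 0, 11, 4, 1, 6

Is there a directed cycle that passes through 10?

10 lies on a cycle iff there is a path from 10 back to itself.
Exploring from 10, it never reaches itself; equivalently, its strongly connected component is a singleton.

No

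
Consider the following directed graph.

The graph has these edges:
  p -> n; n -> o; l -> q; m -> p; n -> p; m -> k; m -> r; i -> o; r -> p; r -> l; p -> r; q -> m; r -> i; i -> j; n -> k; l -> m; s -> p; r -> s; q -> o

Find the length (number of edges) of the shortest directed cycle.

2

For each vertex v, BFS finds the shortest path from v back to v.
The shortest such closed walk is r → p → r, length 2.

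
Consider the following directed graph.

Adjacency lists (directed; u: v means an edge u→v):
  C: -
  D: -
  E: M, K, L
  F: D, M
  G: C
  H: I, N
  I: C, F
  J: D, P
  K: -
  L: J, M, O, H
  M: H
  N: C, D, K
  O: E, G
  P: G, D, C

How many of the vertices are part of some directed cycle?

7

A vertex is on a directed cycle iff it belongs to a strongly connected component of size ≥ 2 (or has a self-loop).
The vertices on cycles are {E, F, H, I, L, M, O} — 7 in total.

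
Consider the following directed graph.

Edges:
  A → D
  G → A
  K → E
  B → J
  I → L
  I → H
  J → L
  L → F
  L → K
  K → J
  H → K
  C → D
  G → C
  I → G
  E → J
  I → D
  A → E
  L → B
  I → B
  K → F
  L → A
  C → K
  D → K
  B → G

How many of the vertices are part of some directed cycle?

9

A vertex is on a directed cycle iff it belongs to a strongly connected component of size ≥ 2 (or has a self-loop).
The vertices on cycles are {A, B, C, D, E, G, J, K, L} — 9 in total.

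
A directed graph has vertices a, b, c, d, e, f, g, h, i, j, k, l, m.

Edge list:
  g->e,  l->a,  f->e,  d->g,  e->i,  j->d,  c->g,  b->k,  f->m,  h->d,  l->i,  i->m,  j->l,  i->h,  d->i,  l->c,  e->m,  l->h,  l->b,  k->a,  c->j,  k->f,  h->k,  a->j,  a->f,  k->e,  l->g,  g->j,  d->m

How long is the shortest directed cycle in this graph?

3

For each vertex v, BFS finds the shortest path from v back to v.
The shortest such closed walk is l → c → j → l, length 3.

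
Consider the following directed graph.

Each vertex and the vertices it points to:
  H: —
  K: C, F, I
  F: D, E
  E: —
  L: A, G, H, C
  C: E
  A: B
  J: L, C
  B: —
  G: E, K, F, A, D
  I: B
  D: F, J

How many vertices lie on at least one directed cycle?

6

A vertex is on a directed cycle iff it belongs to a strongly connected component of size ≥ 2 (or has a self-loop).
The vertices on cycles are {D, F, G, J, K, L} — 6 in total.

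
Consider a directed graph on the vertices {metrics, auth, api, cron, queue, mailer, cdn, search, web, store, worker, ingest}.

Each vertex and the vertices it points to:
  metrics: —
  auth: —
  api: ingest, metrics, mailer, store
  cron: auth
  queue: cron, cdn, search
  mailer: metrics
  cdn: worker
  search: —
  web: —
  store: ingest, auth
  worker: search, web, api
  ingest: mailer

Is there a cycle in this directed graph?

No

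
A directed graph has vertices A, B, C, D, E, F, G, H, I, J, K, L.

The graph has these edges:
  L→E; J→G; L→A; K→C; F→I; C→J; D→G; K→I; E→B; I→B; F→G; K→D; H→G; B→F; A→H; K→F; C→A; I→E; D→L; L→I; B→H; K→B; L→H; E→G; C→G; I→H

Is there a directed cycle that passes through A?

No

A lies on a cycle iff there is a path from A back to itself.
Exploring from A, it never reaches itself; equivalently, its strongly connected component is a singleton.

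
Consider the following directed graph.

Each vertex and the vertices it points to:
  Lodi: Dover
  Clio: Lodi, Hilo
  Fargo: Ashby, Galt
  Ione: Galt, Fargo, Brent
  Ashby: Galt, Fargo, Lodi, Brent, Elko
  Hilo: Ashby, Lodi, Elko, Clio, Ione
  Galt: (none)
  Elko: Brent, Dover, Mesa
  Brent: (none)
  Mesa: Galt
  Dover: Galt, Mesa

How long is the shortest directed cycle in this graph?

For each vertex v, BFS finds the shortest path from v back to v.
The shortest such closed walk is Hilo → Clio → Hilo, length 2.

2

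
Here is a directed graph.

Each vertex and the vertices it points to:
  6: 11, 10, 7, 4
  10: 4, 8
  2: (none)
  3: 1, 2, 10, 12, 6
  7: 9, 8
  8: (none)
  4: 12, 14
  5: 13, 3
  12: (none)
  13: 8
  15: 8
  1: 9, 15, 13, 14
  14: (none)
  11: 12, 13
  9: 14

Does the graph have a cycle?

DFS with white/gray/black marking, starting from 2:
2 gray
2 black
6 gray
  11 gray
    12 gray
    12 black
    13 gray
      8 gray
      8 black
    13 black
  11 black
  10 gray
    4 gray
      4→12: 12 black — skip
      14 gray
      14 black
    4 black
    10→8: 8 black — skip
  10 black
  7 gray
    9 gray
      9→14: 14 black — skip
    9 black
    7→8: 8 black — skip
  7 black
  6→4: 4 black — skip
6 black
3 gray
  1 gray
    1→9: 9 black — skip
    15 gray
      15→8: 8 black — skip
    15 black
    1→13: 13 black — skip
    1→14: 14 black — skip
  1 black
  3→2: 2 black — skip
  3→10: 10 black — skip
  3→12: 12 black — skip
  3→6: 6 black — skip
3 black
5 gray
  5→13: 13 black — skip
  5→3: 3 black — skip
5 black
Every edge goes to a white or black vertex — no back edge, so the graph is acyclic.

No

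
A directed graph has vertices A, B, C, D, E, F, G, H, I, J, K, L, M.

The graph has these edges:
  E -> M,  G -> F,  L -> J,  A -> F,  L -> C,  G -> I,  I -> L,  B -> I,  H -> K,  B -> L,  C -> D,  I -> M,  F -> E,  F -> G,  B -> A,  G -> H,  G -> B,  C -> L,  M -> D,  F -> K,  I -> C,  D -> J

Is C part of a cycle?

Yes

C is on a cycle iff C can reach itself via ≥1 edge.
C → L → C — yes.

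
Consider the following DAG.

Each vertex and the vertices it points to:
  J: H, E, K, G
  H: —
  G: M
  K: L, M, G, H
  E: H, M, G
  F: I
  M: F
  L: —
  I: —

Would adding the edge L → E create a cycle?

No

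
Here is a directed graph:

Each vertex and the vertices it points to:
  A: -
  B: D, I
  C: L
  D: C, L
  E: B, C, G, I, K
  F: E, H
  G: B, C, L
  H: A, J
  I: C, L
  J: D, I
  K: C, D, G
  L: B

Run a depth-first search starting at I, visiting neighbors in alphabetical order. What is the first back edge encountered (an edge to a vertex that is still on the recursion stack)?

D->C

DFS from I (visiting neighbors in alphabetical order); mark gray on enter, black on exit:
I gray
  C gray
    L gray
      B gray
        D gray
          D→C: C is gray → back edge
First back edge: D → C.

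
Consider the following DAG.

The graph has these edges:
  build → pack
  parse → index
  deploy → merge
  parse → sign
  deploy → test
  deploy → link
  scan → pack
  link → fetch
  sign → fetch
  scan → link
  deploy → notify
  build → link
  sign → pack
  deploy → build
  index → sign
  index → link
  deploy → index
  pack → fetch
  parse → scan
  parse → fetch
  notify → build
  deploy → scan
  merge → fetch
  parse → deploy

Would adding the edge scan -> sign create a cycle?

Adding scan→sign creates a cycle iff sign can already reach scan.
Explore from sign: no path reaches scan. The graph stays acyclic.

No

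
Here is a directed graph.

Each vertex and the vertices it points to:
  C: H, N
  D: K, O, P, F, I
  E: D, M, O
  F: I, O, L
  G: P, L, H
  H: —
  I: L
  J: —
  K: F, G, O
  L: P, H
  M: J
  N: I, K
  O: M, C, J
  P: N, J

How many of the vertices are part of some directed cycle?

A vertex is on a directed cycle iff it belongs to a strongly connected component of size ≥ 2 (or has a self-loop).
The vertices on cycles are {C, F, G, I, K, L, N, O, P} — 9 in total.

9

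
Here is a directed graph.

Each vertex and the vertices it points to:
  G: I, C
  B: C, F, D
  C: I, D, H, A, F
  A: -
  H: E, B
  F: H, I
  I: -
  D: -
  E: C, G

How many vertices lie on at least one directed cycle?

6

A vertex is on a directed cycle iff it belongs to a strongly connected component of size ≥ 2 (or has a self-loop).
The vertices on cycles are {B, C, E, F, G, H} — 6 in total.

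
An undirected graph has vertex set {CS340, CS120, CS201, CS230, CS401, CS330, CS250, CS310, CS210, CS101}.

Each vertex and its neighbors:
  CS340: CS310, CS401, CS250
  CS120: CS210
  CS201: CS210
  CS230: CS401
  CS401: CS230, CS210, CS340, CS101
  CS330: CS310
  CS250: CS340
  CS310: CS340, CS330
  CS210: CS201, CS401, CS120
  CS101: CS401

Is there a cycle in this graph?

DFS, tracking each vertex's parent; an edge to a visited non-parent vertex closes a cycle.
Start from CS201:
visit CS201 (parent –)
  visit CS210 (parent CS201)
    CS210–CS201: parent, skip
    visit CS401 (parent CS210)
      visit CS230 (parent CS401)
        CS230–CS401: parent, skip
      CS401–CS210: parent, skip
      visit CS340 (parent CS401)
        visit CS310 (parent CS340)
          CS310–CS340: parent, skip
          visit CS330 (parent CS310)
            CS330–CS310: parent, skip
        CS340–CS401: parent, skip
        visit CS250 (parent CS340)
          CS250–CS340: parent, skip
      visit CS101 (parent CS401)
        CS101–CS401: parent, skip
    visit CS120 (parent CS210)
      CS120–CS210: parent, skip
No non-parent visited neighbor found — the graph is a forest.

No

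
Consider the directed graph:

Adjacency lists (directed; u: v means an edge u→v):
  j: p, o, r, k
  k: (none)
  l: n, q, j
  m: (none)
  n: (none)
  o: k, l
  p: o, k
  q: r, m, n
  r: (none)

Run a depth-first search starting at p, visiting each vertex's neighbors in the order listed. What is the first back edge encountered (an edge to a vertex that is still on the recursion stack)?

j→p

DFS from p (visiting each vertex's neighbors in the order listed); mark gray on enter, black on exit:
p gray
  o gray
    k gray
    k black
    l gray
      n gray
      n black
      q gray
        r gray
        r black
        m gray
        m black
        q→n: n black — skip
      q black
      j gray
        j→p: p is gray → back edge
First back edge: j → p.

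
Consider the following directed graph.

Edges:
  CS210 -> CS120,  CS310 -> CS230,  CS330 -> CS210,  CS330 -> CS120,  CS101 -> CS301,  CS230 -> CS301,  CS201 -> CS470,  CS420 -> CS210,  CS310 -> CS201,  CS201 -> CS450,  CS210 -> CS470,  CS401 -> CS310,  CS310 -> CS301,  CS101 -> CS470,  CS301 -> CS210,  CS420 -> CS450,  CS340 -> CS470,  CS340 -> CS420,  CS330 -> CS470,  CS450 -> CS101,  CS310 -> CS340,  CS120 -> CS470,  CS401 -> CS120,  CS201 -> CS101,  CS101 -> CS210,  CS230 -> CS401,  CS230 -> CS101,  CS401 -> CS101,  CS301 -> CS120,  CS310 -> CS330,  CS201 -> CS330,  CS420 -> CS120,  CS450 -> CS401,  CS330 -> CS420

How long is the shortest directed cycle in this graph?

3

For each vertex v, BFS finds the shortest path from v back to v.
The shortest such closed walk is CS401 → CS310 → CS230 → CS401, length 3.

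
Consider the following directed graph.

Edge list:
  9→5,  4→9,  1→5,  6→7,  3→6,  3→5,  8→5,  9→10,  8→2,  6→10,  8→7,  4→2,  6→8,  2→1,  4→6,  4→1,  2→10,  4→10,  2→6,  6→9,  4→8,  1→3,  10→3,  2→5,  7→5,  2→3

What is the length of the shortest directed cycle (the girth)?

For each vertex v, BFS finds the shortest path from v back to v.
The shortest such closed walk is 6 → 8 → 2 → 6, length 3.

3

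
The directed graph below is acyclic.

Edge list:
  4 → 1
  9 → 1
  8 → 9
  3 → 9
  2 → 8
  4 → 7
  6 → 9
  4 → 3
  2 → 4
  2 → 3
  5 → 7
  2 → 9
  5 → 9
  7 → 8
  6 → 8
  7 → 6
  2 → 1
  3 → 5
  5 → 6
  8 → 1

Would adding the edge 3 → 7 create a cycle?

No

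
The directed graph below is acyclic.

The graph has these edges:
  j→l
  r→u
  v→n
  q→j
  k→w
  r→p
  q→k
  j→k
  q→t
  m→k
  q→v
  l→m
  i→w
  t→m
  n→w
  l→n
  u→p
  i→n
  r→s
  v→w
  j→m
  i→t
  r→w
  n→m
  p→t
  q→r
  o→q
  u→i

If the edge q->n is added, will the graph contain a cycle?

No

Adding q→n creates a cycle iff n can already reach q.
Explore from n: no path reaches q. The graph stays acyclic.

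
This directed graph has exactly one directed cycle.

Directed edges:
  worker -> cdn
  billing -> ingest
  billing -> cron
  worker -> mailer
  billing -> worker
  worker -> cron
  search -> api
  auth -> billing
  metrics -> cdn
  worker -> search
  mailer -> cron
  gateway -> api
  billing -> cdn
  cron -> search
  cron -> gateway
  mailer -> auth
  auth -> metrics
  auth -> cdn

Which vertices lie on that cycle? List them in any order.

auth, mailer, worker, billing

DFS with gray/black marking from billing:
billing gray
  cdn gray
  cdn black
  ingest gray
  ingest black
  cron gray
    gateway gray
      api gray
      api black
    gateway black
    search gray
      search→api: api black — skip
    search black
  cron black
  worker gray
    worker→cron: cron black — skip
    worker→cdn: cdn black — skip
    mailer gray
      mailer→cron: cron black — skip
      auth gray
        auth→billing: billing is gray → back edge
Back edge closes the cycle billing → worker → mailer → auth → billing; its vertices are {auth, mailer, worker, billing}.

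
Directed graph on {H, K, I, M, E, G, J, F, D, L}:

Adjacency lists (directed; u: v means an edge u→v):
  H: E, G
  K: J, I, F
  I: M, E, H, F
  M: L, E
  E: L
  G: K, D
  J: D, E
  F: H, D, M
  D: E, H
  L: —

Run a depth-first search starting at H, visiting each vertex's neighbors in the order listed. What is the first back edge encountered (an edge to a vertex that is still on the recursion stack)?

DFS from H (visiting each vertex's neighbors in the order listed); mark gray on enter, black on exit:
H gray
  E gray
    L gray
    L black
  E black
  G gray
    K gray
      J gray
        D gray
          D→E: E black — skip
          D→H: H is gray → back edge
First back edge: D → H.

D→H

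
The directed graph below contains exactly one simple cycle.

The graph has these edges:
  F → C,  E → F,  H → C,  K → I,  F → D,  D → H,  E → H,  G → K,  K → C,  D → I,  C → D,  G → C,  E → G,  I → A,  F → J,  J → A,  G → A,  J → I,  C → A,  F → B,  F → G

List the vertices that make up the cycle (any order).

C, D, H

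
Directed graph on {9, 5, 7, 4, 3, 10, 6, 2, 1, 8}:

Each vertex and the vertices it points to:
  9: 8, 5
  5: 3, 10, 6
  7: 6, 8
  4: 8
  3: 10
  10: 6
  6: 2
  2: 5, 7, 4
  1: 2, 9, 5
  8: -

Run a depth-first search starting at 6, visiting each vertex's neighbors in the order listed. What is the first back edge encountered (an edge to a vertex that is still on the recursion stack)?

DFS from 6 (visiting each vertex's neighbors in the order listed); mark gray on enter, black on exit:
6 gray
  2 gray
    5 gray
      3 gray
        10 gray
          10→6: 6 is gray → back edge
First back edge: 10 → 6.

10→6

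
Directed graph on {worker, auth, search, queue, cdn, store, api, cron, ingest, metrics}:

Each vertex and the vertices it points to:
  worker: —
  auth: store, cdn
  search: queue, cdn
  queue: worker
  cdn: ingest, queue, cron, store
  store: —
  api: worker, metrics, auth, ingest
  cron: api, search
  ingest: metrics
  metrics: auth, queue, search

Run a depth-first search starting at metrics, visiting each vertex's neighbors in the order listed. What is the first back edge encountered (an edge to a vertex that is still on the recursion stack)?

ingest→metrics

DFS from metrics (visiting each vertex's neighbors in the order listed); mark gray on enter, black on exit:
metrics gray
  auth gray
    store gray
    store black
    cdn gray
      ingest gray
        ingest→metrics: metrics is gray → back edge
First back edge: ingest → metrics.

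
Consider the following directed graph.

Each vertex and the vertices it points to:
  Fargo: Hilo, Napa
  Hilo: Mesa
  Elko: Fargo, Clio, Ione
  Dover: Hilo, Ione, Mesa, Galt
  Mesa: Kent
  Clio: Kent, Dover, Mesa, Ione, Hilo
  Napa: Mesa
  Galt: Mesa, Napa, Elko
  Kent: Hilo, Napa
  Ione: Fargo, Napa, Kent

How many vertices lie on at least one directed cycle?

A vertex is on a directed cycle iff it belongs to a strongly connected component of size ≥ 2 (or has a self-loop).
The vertices on cycles are {Clio, Elko, Galt, Hilo, Kent, Mesa, Napa, Dover} — 8 in total.

8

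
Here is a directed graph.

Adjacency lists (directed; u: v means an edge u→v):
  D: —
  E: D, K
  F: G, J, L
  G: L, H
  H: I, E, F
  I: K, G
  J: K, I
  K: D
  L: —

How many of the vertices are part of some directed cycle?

5

A vertex is on a directed cycle iff it belongs to a strongly connected component of size ≥ 2 (or has a self-loop).
The vertices on cycles are {F, G, H, I, J} — 5 in total.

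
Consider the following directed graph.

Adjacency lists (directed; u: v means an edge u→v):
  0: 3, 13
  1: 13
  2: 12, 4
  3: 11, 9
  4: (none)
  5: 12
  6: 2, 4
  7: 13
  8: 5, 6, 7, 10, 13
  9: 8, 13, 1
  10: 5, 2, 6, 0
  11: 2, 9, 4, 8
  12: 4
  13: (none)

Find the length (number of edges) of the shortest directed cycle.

For each vertex v, BFS finds the shortest path from v back to v.
The shortest such closed walk is 11 → 8 → 10 → 0 → 3 → 11, length 5.

5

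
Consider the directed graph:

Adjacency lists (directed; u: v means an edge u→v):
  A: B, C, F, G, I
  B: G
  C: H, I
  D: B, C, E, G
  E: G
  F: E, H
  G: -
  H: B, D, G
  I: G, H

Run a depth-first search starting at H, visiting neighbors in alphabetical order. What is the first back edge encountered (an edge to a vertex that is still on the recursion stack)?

C->H

DFS from H (visiting neighbors in alphabetical order); mark gray on enter, black on exit:
H gray
  B gray
    G gray
    G black
  B black
  D gray
    D→B: B black — skip
    C gray
      C→H: H is gray → back edge
First back edge: C → H.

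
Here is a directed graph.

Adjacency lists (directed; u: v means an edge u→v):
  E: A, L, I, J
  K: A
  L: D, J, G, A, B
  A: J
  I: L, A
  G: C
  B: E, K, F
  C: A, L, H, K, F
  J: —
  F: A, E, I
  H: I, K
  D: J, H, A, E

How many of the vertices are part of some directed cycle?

9

A vertex is on a directed cycle iff it belongs to a strongly connected component of size ≥ 2 (or has a self-loop).
The vertices on cycles are {B, C, D, E, F, G, H, I, L} — 9 in total.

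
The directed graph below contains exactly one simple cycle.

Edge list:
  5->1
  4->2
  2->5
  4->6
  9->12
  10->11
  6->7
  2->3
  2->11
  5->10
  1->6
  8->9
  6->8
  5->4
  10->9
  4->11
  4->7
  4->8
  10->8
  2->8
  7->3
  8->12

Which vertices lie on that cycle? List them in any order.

DFS with gray/black marking from 5:
5 gray
  10 gray
    11 gray
    11 black
    9 gray
      12 gray
      12 black
    9 black
    8 gray
      8→9: 9 black — skip
      8→12: 12 black — skip
    8 black
  10 black
  1 gray
    6 gray
      7 gray
        3 gray
        3 black
      7 black
      6→8: 8 black — skip
    6 black
  1 black
  4 gray
    4→7: 7 black — skip
    4→8: 8 black — skip
    4→11: 11 black — skip
    2 gray
      2→8: 8 black — skip
      2→11: 11 black — skip
      2→5: 5 is gray → back edge
Back edge closes the cycle 5 → 4 → 2 → 5; its vertices are {2, 4, 5}.

2, 4, 5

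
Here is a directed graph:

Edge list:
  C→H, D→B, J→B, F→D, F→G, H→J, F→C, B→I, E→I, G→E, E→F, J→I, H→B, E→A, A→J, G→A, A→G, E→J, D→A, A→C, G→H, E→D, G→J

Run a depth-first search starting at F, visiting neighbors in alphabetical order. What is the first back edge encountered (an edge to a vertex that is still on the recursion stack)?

G->A

DFS from F (visiting neighbors in alphabetical order); mark gray on enter, black on exit:
F gray
  C gray
    H gray
      B gray
        I gray
        I black
      B black
      J gray
        J→B: B black — skip
        J→I: I black — skip
      J black
    H black
  C black
  D gray
    A gray
      A→C: C black — skip
      G gray
        G→A: A is gray → back edge
First back edge: G → A.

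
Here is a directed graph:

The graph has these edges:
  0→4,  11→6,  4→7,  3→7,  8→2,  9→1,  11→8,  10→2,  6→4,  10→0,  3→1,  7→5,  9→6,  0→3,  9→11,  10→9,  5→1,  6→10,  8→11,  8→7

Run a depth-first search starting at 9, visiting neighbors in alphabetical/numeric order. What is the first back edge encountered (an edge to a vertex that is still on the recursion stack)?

10->9

DFS from 9 (visiting neighbors in alphabetical/numeric order); mark gray on enter, black on exit:
9 gray
  1 gray
  1 black
  6 gray
    4 gray
      7 gray
        5 gray
          5→1: 1 black — skip
        5 black
      7 black
    4 black
    10 gray
      0 gray
        3 gray
          3→1: 1 black — skip
          3→7: 7 black — skip
        3 black
        0→4: 4 black — skip
      0 black
      2 gray
      2 black
      10→9: 9 is gray → back edge
First back edge: 10 → 9.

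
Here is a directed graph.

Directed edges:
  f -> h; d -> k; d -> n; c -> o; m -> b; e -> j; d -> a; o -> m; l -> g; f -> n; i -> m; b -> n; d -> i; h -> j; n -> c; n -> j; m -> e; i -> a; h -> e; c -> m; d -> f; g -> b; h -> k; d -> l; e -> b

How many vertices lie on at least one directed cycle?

6

A vertex is on a directed cycle iff it belongs to a strongly connected component of size ≥ 2 (or has a self-loop).
The vertices on cycles are {b, c, e, m, n, o} — 6 in total.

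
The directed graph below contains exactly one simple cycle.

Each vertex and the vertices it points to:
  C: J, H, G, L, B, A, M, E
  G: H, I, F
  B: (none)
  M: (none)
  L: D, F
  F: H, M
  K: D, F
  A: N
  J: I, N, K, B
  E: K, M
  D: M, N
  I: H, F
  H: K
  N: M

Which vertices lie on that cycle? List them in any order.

F, H, K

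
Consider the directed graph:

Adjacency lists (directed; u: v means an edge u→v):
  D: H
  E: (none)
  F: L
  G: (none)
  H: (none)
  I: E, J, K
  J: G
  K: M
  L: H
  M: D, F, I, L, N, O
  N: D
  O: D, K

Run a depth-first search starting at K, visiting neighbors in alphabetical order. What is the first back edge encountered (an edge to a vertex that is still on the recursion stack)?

I→K

DFS from K (visiting neighbors in alphabetical order); mark gray on enter, black on exit:
K gray
  M gray
    D gray
      H gray
      H black
    D black
    F gray
      L gray
        L→H: H black — skip
      L black
    F black
    I gray
      E gray
      E black
      J gray
        G gray
        G black
      J black
      I→K: K is gray → back edge
First back edge: I → K.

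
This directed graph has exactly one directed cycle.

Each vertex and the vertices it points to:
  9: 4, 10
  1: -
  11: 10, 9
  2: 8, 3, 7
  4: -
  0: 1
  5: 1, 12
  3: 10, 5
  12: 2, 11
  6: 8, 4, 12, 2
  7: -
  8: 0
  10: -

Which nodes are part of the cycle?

2, 3, 5, 12

DFS with gray/black marking from 12:
12 gray
  2 gray
    8 gray
      0 gray
        1 gray
        1 black
      0 black
    8 black
    3 gray
      10 gray
      10 black
      5 gray
        5→1: 1 black — skip
        5→12: 12 is gray → back edge
Back edge closes the cycle 12 → 2 → 3 → 5 → 12; its vertices are {2, 3, 5, 12}.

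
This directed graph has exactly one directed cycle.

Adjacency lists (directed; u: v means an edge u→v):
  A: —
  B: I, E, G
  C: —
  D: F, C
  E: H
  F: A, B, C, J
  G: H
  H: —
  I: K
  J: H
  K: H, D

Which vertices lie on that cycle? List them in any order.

B, D, F, I, K

DFS with gray/black marking from F:
F gray
  A gray
  A black
  B gray
    I gray
      K gray
        H gray
        H black
        D gray
          D→F: F is gray → back edge
Back edge closes the cycle F → B → I → K → D → F; its vertices are {B, D, F, I, K}.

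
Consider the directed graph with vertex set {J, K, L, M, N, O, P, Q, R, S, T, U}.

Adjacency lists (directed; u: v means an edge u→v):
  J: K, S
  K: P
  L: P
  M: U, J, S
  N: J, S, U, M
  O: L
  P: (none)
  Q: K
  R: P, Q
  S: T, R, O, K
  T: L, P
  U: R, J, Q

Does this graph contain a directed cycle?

No

DFS with white/gray/black marking, starting from Q:
Q gray
  K gray
    P gray
    P black
  K black
Q black
J gray
  J→K: K black — skip
  S gray
    T gray
      L gray
        L→P: P black — skip
      L black
      T→P: P black — skip
    T black
    R gray
      R→P: P black — skip
      R→Q: Q black — skip
    R black
    O gray
      O→L: L black — skip
    O black
    S→K: K black — skip
  S black
J black
M gray
  U gray
    U→R: R black — skip
    U→J: J black — skip
    U→Q: Q black — skip
  U black
  M→J: J black — skip
  M→S: S black — skip
M black
N gray
  N→J: J black — skip
  N→S: S black — skip
  N→U: U black — skip
  N→M: M black — skip
N black
Every edge goes to a white or black vertex — no back edge, so the graph is acyclic.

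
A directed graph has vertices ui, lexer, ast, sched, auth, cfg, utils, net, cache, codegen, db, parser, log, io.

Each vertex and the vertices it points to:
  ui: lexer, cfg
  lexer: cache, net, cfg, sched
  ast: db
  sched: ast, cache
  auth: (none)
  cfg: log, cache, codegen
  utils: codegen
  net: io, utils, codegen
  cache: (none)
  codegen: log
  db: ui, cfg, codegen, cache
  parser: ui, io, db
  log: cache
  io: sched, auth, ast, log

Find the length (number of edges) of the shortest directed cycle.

5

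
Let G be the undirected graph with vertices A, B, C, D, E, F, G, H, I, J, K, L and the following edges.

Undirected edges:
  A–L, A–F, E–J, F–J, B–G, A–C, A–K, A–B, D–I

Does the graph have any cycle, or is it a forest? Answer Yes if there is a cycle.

No

DFS, tracking each vertex's parent; an edge to a visited non-parent vertex closes a cycle.
Start from B:
visit B (parent –)
  visit A (parent B)
    visit F (parent A)
      visit J (parent F)
        J–F: parent, skip
        visit E (parent J)
          E–J: parent, skip
      F–A: parent, skip
    A–B: parent, skip
    visit L (parent A)
      L–A: parent, skip
    visit C (parent A)
      C–A: parent, skip
    visit K (parent A)
      K–A: parent, skip
  visit G (parent B)
    G–B: parent, skip
visit D (parent –)
  visit I (parent D)
    I–D: parent, skip
visit H (parent –)
No non-parent visited neighbor found — the graph is a forest.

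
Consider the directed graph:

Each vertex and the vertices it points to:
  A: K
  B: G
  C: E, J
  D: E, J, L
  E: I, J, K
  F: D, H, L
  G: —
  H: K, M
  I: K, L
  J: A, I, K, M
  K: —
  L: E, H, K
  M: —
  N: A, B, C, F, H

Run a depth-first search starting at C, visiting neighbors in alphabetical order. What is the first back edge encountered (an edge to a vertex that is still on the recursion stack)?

DFS from C (visiting neighbors in alphabetical order); mark gray on enter, black on exit:
C gray
  E gray
    I gray
      K gray
      K black
      L gray
        L→E: E is gray → back edge
First back edge: L → E.

L→E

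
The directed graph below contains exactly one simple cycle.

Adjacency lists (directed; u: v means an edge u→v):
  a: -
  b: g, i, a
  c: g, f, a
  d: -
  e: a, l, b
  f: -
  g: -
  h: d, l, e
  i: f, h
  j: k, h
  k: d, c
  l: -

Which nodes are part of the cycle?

b, e, h, i

DFS with gray/black marking from h:
h gray
  d gray
  d black
  l gray
  l black
  e gray
    a gray
    a black
    e→l: l black — skip
    b gray
      g gray
      g black
      i gray
        f gray
        f black
        i→h: h is gray → back edge
Back edge closes the cycle h → e → b → i → h; its vertices are {b, e, h, i}.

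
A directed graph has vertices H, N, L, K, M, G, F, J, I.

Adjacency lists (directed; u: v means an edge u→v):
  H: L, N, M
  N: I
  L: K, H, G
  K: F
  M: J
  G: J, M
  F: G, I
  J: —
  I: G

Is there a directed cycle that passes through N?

No

N lies on a cycle iff there is a path from N back to itself.
Exploring from N, it never reaches itself; equivalently, its strongly connected component is a singleton.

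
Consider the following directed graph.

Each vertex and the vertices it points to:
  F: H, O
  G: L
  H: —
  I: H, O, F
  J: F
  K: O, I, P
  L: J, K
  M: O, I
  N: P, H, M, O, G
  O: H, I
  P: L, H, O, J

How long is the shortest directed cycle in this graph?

2

For each vertex v, BFS finds the shortest path from v back to v.
The shortest such closed walk is I → O → I, length 2.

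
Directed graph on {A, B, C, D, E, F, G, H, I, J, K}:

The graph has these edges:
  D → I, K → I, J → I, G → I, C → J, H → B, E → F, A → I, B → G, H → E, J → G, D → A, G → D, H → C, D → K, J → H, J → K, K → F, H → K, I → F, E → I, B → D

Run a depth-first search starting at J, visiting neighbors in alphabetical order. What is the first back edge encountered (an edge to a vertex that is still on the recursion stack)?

C->J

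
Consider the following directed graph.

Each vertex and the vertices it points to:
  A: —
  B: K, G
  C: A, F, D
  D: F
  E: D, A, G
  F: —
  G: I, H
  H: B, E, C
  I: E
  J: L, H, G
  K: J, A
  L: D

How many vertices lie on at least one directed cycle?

A vertex is on a directed cycle iff it belongs to a strongly connected component of size ≥ 2 (or has a self-loop).
The vertices on cycles are {B, E, G, H, I, J, K} — 7 in total.

7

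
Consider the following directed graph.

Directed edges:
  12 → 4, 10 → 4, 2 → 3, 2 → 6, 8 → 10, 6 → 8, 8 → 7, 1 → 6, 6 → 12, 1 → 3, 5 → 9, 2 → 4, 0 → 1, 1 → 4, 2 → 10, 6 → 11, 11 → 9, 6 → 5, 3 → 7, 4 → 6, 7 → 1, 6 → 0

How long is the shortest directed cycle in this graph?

3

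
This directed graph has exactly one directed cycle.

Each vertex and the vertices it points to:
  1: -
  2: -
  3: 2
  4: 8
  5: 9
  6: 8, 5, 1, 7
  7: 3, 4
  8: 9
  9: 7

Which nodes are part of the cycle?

4, 7, 8, 9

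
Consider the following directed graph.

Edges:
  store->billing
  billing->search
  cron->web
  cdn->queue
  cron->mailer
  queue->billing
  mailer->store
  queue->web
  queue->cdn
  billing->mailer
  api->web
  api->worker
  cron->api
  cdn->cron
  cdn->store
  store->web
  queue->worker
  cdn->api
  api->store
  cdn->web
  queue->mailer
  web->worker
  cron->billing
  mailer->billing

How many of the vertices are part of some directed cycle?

A vertex is on a directed cycle iff it belongs to a strongly connected component of size ≥ 2 (or has a self-loop).
The vertices on cycles are {cdn, queue, store, mailer, billing} — 5 in total.

5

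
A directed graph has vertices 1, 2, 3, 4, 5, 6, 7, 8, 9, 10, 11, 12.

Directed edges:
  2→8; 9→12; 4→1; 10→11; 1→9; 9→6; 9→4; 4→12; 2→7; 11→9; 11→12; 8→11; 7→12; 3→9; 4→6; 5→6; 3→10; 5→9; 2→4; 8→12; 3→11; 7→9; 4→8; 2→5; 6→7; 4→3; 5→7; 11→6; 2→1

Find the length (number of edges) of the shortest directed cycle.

For each vertex v, BFS finds the shortest path from v back to v.
The shortest such closed walk is 4 → 3 → 9 → 4, length 3.

3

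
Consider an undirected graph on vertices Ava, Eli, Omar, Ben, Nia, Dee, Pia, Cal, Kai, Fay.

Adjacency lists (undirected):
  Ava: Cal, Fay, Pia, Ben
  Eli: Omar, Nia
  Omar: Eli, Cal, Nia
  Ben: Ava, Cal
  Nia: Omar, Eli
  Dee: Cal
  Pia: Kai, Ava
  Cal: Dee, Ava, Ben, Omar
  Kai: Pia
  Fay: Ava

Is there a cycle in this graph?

Yes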